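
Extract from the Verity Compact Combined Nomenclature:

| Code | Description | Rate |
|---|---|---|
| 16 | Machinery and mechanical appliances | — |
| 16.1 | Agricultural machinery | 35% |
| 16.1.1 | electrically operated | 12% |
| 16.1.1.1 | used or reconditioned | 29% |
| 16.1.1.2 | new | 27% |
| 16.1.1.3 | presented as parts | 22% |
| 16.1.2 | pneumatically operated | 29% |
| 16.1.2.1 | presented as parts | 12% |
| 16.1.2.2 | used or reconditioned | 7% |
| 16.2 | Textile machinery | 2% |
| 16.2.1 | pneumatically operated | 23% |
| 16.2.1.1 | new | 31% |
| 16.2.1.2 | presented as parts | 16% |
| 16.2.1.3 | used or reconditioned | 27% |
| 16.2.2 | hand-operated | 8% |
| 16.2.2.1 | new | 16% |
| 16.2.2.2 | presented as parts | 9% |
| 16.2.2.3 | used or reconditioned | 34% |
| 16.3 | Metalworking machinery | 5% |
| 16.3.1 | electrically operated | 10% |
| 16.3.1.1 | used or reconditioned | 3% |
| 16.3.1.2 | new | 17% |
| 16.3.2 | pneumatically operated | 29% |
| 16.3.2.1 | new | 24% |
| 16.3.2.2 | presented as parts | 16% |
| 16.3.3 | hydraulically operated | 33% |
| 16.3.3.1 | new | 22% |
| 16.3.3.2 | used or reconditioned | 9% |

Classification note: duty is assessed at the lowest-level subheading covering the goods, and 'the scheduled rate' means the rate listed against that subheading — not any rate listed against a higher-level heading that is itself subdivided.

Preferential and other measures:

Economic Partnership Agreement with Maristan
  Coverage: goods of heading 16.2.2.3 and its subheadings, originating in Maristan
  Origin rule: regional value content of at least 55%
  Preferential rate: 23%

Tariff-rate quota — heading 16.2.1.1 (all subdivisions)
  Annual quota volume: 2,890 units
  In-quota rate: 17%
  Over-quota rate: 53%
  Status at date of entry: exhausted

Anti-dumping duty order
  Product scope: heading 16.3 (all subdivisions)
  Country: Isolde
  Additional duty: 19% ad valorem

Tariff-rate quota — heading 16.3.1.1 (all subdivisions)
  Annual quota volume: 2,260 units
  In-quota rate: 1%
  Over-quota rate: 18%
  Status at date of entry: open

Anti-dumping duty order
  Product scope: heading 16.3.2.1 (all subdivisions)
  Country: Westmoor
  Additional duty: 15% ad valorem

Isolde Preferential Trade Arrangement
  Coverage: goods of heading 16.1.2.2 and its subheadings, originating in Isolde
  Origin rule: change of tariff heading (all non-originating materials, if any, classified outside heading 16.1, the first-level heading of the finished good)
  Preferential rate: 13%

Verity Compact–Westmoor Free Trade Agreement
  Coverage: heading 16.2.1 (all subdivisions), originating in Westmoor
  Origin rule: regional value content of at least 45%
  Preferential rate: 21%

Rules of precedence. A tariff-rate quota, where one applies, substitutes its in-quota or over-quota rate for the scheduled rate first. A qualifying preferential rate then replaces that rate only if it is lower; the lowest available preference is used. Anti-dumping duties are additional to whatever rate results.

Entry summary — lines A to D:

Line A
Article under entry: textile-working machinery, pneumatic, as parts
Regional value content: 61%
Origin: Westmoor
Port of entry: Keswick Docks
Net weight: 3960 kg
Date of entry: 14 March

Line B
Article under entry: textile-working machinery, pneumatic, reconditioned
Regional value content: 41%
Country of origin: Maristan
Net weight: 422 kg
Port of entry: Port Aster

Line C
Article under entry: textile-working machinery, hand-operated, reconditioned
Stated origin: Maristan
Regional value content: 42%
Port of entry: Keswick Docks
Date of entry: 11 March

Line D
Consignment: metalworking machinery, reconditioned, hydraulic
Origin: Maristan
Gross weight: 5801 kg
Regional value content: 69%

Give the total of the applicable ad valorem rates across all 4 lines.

86%

Line A: textile-working → 16.2; pneumatic → 16.2.1; as parts → 16.2.1.2. Scheduled 16%. Westmoor agreement on 16.2.1: RVC ≥ 45% → 21% available; preference 21% not lower than 16% → no reduction. → 16%.
Line B: textile-working → 16.2; pneumatic → 16.2.1; reconditioned → 16.2.1.3. Scheduled 27%. Maristan agreement on 16.2.2.3: 16.2.1.3 not covered. → 27%.
Line C: textile-working → 16.2; hand-operated → 16.2.2; reconditioned → 16.2.2.3. Scheduled 34%. Maristan agreement on 16.2.2.3: RVC < 55%. → 34%.
Line D: metalworking → 16.3; hydraulic → 16.3.3; reconditioned → 16.3.3.2. Scheduled 9%. Maristan agreement on 16.2.2.3: 16.3.3.2 not covered. → 9%.
Sum: 16% + 27% + 34% + 9% = 86%.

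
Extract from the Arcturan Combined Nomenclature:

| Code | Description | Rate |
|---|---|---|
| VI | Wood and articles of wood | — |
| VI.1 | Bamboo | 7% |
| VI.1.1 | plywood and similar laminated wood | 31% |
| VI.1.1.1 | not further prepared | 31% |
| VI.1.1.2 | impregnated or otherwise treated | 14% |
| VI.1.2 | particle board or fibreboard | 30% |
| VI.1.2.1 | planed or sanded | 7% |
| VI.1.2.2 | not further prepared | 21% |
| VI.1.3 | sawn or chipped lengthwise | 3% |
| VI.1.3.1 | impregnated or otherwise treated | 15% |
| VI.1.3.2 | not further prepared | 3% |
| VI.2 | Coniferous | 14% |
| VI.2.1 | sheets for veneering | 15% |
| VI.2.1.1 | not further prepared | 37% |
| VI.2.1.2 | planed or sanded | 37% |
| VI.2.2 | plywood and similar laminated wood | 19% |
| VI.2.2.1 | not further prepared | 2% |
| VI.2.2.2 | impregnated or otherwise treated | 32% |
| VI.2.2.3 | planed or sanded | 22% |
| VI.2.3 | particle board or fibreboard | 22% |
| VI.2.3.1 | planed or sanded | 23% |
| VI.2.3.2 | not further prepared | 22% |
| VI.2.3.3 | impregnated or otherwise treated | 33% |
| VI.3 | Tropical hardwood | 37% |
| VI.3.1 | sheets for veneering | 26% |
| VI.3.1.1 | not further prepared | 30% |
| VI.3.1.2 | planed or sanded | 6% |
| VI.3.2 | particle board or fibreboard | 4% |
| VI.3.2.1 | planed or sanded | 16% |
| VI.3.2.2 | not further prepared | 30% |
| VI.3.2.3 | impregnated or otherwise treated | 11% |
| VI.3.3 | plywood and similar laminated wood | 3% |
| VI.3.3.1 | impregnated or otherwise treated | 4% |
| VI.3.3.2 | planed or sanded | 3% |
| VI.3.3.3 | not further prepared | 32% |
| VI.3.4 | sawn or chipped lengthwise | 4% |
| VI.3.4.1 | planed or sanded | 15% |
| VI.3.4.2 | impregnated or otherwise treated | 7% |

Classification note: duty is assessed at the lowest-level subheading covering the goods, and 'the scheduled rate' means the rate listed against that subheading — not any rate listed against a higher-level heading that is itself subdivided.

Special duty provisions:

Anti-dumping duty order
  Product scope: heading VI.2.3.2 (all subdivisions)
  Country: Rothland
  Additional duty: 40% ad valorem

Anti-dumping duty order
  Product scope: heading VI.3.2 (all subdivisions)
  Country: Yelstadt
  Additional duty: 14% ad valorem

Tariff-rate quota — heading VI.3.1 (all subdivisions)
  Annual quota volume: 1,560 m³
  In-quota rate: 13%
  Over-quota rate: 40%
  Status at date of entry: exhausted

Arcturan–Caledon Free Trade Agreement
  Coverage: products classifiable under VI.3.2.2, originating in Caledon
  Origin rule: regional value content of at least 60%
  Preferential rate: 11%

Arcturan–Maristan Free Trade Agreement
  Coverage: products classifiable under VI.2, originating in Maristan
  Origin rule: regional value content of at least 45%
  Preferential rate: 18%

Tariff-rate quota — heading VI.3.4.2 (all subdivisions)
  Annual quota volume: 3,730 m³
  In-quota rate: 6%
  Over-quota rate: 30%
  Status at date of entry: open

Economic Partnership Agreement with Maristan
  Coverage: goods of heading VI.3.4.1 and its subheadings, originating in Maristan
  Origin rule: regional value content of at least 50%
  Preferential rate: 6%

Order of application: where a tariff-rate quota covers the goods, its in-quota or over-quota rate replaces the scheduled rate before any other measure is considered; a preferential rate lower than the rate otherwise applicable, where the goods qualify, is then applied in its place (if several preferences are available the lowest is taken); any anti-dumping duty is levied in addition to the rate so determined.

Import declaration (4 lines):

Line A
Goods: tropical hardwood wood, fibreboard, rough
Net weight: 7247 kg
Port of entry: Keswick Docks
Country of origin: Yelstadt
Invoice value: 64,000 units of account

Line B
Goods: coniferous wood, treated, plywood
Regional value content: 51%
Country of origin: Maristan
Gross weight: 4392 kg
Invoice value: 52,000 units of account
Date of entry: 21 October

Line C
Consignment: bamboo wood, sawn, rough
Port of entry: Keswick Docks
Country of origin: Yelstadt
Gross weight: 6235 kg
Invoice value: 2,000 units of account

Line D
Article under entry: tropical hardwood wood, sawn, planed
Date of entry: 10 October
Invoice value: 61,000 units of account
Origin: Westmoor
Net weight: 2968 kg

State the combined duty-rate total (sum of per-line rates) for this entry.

Line A: tropical hardwood → VI.3; fibreboard → VI.3.2; rough → VI.3.2.2. Scheduled 30%. anti-dumping (Yelstadt, VI.3.2): +14%; total 30% + 14% = 44%. → 44%.
Line B: coniferous → VI.2; plywood → VI.2.2; treated → VI.2.2.2. Scheduled 32%. Maristan agreement on VI.2: RVC ≥ 45% → 18% available; Maristan agreement on VI.3.4.1: VI.2.2.2 not covered; preferential 18%. → 18%.
Line C: bamboo → VI.1; sawn → VI.1.3; rough → VI.1.3.2. Scheduled 3%. No special measure applies. → 3%.
Line D: tropical hardwood → VI.3; sawn → VI.3.4; planed → VI.3.4.1. Scheduled 15%. No special measure applies. → 15%.
Sum: 44% + 18% + 3% + 15% = 80%.

80%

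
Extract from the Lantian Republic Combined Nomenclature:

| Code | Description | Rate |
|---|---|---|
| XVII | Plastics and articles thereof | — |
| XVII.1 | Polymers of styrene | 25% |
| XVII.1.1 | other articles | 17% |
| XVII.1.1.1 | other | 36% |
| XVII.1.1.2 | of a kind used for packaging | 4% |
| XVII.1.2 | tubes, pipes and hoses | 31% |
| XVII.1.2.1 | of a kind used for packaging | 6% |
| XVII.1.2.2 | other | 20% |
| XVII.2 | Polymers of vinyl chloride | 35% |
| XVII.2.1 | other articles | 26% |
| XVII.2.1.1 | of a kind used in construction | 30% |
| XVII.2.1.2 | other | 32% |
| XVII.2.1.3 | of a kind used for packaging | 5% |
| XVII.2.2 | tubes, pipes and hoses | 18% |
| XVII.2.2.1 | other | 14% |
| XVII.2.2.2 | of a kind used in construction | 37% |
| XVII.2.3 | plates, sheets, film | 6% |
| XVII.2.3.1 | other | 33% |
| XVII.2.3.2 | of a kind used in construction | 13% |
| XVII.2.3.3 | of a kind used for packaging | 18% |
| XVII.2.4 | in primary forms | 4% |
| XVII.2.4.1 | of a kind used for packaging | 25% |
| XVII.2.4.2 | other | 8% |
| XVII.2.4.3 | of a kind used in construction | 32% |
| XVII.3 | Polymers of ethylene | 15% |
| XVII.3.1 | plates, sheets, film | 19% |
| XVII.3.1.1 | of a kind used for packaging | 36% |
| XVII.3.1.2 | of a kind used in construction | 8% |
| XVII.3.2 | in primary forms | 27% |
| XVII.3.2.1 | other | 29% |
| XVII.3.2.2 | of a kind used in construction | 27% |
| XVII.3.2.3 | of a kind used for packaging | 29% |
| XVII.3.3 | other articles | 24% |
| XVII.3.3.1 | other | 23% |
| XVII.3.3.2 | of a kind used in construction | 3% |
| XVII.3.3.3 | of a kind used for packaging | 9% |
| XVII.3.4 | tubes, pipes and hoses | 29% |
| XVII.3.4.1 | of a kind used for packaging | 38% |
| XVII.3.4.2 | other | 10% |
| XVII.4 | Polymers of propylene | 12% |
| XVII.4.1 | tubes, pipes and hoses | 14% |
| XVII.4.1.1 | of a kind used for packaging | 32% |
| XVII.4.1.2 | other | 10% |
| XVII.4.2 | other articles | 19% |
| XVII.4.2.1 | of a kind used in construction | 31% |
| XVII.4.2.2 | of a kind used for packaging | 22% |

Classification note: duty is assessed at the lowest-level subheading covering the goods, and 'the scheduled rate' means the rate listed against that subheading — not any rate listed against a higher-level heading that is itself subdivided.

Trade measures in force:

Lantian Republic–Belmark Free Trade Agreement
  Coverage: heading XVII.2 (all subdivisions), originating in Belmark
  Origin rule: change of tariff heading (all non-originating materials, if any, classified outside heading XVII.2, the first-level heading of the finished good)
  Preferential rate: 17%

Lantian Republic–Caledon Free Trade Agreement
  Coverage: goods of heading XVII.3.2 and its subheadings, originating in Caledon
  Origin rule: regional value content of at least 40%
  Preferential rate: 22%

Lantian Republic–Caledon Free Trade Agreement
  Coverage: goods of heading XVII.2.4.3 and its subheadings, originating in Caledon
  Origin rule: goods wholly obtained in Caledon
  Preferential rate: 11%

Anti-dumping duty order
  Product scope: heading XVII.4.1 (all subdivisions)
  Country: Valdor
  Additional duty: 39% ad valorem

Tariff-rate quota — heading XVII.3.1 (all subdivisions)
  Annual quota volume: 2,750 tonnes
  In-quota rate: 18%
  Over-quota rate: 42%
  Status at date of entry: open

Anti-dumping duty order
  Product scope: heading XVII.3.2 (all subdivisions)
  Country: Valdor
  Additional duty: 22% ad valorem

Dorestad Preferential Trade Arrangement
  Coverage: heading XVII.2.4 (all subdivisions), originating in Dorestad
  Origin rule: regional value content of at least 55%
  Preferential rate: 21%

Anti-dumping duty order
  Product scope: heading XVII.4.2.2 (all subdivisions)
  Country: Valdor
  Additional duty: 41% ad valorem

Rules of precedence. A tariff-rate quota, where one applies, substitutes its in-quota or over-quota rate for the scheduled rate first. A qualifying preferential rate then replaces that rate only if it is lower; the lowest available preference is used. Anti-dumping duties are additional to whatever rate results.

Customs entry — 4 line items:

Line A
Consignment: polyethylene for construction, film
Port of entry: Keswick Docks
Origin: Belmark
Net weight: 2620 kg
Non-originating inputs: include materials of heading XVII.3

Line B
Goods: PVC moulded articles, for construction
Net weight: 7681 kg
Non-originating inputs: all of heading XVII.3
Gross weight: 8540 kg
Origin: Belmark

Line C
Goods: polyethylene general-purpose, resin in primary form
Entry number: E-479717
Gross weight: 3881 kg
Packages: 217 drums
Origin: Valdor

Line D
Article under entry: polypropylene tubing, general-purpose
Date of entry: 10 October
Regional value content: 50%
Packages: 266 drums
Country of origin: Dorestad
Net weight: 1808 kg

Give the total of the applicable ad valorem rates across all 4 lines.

96%

Line A: polyethylene → XVII.3; film → XVII.3.1; for construction → XVII.3.1.2. Scheduled 8%. quota on XVII.3.1 open → in-quota 18%; Belmark agreement on XVII.2: XVII.3.1.2 not covered. → 18%.
Line B: PVC → XVII.2; moulded articles → XVII.2.1; for construction → XVII.2.1.1. Scheduled 30%. Belmark agreement on XVII.2: CTH met → 17% available; preferential 17%. → 17%.
Line C: polyethylene → XVII.3; resin in primary form → XVII.3.2; general-purpose → XVII.3.2.1. Scheduled 29%. anti-dumping (Valdor, XVII.3.2): +22%; total 29% + 22% = 51%. → 51%.
Line D: polypropylene → XVII.4; tubing → XVII.4.1; general-purpose → XVII.4.1.2. Scheduled 10%. Dorestad agreement on XVII.2.4: XVII.4.1.2 not covered. → 10%.
Sum: 18% + 17% + 51% + 10% = 96%.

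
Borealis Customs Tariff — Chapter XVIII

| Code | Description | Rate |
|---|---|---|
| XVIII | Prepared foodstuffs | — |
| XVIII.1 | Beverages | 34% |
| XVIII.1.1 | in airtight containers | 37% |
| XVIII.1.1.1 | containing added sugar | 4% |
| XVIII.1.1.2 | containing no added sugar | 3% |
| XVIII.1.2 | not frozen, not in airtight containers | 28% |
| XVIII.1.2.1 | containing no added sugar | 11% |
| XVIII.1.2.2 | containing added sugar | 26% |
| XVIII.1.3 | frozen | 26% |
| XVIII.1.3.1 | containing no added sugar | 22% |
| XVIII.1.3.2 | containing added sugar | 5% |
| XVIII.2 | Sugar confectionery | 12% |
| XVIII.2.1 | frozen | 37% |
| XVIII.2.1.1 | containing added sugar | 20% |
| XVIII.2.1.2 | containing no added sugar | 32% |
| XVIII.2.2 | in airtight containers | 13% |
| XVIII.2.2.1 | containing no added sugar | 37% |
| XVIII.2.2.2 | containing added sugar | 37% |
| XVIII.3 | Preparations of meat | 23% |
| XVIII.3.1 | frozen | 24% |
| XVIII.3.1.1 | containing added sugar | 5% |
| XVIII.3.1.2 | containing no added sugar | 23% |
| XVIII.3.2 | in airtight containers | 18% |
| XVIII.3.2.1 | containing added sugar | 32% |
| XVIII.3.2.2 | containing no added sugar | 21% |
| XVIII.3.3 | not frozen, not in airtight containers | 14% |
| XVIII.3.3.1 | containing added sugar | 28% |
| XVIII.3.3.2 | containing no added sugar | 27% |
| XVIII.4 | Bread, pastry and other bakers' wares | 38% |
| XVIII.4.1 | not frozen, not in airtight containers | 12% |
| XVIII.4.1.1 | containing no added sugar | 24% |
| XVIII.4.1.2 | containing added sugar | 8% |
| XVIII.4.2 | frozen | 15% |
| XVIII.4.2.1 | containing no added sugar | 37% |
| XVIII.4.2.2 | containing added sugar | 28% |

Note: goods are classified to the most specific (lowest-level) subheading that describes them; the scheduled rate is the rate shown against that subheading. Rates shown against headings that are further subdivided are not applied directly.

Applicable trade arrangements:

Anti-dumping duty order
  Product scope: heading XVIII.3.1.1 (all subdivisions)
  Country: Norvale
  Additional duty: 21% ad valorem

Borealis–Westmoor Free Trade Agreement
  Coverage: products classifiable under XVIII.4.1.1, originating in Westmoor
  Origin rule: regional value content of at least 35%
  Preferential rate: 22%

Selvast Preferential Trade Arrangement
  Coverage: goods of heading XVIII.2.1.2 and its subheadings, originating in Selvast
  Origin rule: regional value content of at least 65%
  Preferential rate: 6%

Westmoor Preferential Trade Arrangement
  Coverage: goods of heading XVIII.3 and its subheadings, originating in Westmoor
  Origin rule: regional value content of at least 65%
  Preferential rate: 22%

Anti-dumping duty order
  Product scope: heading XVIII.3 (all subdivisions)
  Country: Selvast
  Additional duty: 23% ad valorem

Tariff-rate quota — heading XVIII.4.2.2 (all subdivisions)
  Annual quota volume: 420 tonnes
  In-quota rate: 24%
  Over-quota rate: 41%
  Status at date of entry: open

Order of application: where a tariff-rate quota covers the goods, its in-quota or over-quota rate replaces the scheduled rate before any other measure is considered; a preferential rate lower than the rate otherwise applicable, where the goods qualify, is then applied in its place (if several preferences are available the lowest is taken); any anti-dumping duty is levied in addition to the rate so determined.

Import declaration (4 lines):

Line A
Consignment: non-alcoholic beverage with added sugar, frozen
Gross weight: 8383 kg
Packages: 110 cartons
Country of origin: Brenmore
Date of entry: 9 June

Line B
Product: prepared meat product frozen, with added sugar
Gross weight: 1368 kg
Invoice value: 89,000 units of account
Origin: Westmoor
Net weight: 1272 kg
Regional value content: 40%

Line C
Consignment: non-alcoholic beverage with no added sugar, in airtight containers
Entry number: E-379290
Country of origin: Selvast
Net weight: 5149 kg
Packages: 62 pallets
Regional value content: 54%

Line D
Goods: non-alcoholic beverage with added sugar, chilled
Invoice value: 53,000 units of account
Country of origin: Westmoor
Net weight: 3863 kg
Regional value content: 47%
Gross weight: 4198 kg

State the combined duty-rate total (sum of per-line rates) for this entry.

39%

Line A: non-alcoholic beverage → XVIII.1; frozen → XVIII.1.3; with added sugar → XVIII.1.3.2. Scheduled 5%. No special measure applies. → 5%.
Line B: prepared meat product → XVIII.3; frozen → XVIII.3.1; with added sugar → XVIII.3.1.1. Scheduled 5%. Westmoor agreement on XVIII.4.1.1: XVIII.3.1.1 not covered; Westmoor agreement on XVIII.3: RVC < 65%. → 5%.
Line C: non-alcoholic beverage → XVIII.1; in airtight containers → XVIII.1.1; with no added sugar → XVIII.1.1.2. Scheduled 3%. Selvast agreement on XVIII.2.1.2: XVIII.1.1.2 not covered. → 3%.
Line D: non-alcoholic beverage → XVIII.1; chilled → XVIII.1.2; with added sugar → XVIII.1.2.2. Scheduled 26%. Westmoor agreement on XVIII.4.1.1: XVIII.1.2.2 not covered; Westmoor agreement on XVIII.3: XVIII.1.2.2 not covered. → 26%.
Sum: 5% + 5% + 3% + 26% = 39%.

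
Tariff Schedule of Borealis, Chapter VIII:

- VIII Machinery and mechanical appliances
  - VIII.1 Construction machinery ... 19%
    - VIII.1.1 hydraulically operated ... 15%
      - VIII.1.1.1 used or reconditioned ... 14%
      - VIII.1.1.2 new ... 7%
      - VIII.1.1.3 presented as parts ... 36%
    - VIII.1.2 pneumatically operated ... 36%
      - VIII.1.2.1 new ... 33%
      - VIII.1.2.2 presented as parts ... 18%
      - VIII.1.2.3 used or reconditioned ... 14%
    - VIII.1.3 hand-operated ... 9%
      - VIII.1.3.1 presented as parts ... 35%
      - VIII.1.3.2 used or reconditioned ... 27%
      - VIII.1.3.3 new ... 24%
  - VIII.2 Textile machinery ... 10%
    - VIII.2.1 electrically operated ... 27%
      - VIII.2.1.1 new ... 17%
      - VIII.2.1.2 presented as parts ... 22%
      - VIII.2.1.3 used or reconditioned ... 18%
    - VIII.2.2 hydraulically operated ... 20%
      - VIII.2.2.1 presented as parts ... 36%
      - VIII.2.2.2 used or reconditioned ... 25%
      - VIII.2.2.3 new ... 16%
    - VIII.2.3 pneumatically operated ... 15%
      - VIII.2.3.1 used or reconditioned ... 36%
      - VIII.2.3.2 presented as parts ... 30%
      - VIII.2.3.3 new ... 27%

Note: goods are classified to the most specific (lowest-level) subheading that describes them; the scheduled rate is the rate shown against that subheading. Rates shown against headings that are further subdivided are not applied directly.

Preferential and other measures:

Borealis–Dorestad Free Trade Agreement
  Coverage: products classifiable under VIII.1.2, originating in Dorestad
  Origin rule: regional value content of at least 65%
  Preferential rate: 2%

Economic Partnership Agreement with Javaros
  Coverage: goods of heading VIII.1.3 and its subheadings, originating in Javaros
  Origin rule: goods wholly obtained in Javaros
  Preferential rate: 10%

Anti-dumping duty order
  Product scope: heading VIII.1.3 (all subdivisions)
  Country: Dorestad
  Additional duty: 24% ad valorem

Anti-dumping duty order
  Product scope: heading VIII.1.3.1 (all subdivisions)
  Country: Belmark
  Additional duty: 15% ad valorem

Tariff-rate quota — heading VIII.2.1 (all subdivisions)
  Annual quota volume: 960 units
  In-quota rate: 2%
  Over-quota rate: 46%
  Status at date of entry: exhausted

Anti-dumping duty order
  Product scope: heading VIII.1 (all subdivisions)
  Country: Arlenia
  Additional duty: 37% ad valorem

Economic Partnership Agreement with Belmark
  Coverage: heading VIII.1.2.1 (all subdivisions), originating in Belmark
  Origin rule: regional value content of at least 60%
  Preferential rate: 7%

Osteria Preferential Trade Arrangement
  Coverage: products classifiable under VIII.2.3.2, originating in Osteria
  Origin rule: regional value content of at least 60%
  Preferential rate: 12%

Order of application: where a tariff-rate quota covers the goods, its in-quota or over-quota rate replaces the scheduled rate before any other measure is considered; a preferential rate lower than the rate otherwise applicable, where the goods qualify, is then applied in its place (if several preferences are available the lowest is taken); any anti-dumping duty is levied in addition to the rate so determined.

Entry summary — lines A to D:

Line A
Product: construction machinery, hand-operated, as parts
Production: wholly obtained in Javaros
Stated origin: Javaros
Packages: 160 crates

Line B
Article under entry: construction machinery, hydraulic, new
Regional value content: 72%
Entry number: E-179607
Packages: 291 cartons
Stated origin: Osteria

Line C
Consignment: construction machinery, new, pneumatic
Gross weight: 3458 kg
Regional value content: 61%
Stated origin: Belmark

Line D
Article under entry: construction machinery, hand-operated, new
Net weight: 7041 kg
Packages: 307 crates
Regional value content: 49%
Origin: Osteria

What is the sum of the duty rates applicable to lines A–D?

Line A: construction → VIII.1; hand-operated → VIII.1.3; as parts → VIII.1.3.1. Scheduled 35%. Javaros agreement on VIII.1.3: wholly obtained → 10% available; preferential 10%. → 10%.
Line B: construction → VIII.1; hydraulic → VIII.1.1; new → VIII.1.1.2. Scheduled 7%. Osteria agreement on VIII.2.3.2: VIII.1.1.2 not covered. → 7%.
Line C: construction → VIII.1; pneumatic → VIII.1.2; new → VIII.1.2.1. Scheduled 33%. Belmark agreement on VIII.1.2.1: RVC ≥ 60% → 7% available; preferential 7%. → 7%.
Line D: construction → VIII.1; hand-operated → VIII.1.3; new → VIII.1.3.3. Scheduled 24%. Osteria agreement on VIII.2.3.2: VIII.1.3.3 not covered. → 24%.
Sum: 10% + 7% + 7% + 24% = 48%.

48%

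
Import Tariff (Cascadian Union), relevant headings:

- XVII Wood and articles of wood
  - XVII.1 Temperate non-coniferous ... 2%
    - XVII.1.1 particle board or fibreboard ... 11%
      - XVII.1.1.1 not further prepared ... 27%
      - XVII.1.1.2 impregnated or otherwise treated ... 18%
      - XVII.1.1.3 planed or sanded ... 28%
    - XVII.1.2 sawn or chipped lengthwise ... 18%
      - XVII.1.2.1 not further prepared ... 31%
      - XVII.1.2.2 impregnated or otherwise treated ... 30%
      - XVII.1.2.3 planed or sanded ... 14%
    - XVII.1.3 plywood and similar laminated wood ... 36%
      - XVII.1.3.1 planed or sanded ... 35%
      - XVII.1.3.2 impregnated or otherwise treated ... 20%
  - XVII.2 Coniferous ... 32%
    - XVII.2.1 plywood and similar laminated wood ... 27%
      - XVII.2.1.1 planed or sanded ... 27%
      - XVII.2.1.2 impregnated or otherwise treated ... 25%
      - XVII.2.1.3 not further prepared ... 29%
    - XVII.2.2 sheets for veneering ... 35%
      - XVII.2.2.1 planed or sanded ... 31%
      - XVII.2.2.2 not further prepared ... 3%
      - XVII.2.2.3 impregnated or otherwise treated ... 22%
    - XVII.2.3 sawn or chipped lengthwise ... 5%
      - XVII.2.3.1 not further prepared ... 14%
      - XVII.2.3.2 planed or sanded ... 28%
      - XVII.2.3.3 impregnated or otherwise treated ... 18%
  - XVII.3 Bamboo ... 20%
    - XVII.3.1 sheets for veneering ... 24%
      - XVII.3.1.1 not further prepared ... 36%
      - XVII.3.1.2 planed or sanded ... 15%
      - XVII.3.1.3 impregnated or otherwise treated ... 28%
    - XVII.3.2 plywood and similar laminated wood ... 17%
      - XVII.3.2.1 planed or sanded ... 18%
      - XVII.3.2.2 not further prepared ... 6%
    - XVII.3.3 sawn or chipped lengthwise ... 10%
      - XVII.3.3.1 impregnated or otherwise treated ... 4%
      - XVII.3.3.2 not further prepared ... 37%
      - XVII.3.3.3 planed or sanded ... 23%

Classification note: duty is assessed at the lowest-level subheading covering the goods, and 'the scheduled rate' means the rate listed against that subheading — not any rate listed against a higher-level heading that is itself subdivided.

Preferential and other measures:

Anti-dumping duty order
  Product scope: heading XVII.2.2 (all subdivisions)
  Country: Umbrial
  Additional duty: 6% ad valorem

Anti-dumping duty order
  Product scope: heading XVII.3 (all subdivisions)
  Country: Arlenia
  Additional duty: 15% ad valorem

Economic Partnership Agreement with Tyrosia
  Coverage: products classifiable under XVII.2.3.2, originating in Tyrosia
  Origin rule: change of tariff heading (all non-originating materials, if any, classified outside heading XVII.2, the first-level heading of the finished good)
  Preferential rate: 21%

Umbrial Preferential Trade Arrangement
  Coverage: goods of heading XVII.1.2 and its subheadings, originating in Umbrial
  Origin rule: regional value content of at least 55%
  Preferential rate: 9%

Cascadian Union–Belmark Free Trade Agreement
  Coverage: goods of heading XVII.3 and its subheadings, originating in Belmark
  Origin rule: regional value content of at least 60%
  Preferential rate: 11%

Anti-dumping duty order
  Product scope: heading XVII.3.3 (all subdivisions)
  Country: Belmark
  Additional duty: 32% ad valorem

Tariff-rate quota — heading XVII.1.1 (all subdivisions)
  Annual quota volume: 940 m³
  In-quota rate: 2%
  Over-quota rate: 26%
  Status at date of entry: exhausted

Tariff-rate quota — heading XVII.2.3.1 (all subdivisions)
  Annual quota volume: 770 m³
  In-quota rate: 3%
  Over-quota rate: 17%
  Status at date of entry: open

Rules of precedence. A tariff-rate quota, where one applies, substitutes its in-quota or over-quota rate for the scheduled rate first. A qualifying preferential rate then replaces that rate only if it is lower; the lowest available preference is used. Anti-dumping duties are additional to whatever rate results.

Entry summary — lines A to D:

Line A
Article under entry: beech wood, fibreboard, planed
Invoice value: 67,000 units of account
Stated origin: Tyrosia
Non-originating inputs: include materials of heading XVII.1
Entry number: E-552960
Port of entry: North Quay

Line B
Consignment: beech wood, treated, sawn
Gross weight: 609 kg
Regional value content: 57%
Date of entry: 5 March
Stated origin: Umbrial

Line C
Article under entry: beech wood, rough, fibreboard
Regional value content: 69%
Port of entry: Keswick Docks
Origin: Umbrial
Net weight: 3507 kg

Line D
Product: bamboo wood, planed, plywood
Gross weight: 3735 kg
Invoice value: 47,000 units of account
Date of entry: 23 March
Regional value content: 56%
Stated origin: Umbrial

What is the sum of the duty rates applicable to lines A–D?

79%

Line A: beech → XVII.1; fibreboard → XVII.1.1; planed → XVII.1.1.3. Scheduled 28%. quota on XVII.1.1 exhausted → over-quota 26%; Tyrosia agreement on XVII.2.3.2: XVII.1.1.3 not covered. → 26%.
Line B: beech → XVII.1; sawn → XVII.1.2; treated → XVII.1.2.2. Scheduled 30%. Umbrial agreement on XVII.1.2: RVC ≥ 55% → 9% available; preferential 9%. → 9%.
Line C: beech → XVII.1; fibreboard → XVII.1.1; rough → XVII.1.1.1. Scheduled 27%. quota on XVII.1.1 exhausted → over-quota 26%; Umbrial agreement on XVII.1.2: XVII.1.1.1 not covered. → 26%.
Line D: bamboo → XVII.3; plywood → XVII.3.2; planed → XVII.3.2.1. Scheduled 18%. Umbrial agreement on XVII.1.2: XVII.3.2.1 not covered. → 18%.
Sum: 26% + 9% + 26% + 18% = 79%.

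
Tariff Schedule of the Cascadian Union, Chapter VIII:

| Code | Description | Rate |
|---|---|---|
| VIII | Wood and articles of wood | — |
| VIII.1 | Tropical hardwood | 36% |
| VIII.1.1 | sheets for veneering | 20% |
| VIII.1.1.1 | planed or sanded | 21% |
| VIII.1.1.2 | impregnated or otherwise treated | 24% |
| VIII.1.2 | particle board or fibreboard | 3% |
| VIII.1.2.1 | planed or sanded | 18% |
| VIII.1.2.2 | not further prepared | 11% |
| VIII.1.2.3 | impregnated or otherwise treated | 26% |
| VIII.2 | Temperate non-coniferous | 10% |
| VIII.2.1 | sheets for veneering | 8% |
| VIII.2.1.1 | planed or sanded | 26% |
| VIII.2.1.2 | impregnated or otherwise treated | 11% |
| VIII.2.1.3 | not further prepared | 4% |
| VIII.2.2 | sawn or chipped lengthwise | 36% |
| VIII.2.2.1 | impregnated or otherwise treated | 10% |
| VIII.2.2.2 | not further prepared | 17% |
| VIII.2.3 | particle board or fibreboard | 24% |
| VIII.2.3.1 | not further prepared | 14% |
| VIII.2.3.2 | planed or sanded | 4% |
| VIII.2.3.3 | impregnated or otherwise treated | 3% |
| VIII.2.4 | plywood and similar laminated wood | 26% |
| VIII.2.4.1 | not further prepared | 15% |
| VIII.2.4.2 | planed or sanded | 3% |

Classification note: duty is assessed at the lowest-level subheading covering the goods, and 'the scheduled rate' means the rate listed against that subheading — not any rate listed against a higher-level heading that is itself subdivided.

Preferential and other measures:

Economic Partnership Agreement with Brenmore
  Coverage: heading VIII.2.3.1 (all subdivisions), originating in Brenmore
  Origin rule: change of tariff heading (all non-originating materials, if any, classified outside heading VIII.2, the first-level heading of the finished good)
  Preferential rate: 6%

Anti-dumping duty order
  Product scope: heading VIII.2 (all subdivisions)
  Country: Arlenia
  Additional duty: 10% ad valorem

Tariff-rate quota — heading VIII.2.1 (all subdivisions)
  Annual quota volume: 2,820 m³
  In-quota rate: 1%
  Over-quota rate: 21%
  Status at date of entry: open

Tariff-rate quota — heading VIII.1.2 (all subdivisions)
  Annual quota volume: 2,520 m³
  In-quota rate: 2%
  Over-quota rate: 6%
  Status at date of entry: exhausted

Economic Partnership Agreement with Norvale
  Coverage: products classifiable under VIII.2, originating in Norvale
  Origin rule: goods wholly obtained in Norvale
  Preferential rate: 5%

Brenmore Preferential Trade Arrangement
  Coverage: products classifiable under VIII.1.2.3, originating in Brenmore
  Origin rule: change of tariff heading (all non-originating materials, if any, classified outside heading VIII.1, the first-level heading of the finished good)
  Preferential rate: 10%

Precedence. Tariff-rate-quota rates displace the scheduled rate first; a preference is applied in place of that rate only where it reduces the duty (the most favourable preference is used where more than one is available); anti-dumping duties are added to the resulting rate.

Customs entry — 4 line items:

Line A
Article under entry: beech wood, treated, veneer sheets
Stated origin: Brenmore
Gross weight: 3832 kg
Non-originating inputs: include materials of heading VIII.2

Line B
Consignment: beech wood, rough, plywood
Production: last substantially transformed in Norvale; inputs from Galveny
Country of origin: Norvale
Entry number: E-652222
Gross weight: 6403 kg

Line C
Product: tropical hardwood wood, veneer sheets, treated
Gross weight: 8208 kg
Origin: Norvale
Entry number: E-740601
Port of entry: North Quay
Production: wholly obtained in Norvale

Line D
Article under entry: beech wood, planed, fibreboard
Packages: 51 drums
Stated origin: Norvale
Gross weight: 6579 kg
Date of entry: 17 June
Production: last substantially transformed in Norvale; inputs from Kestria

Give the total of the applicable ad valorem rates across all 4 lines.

44%

Line A: beech → VIII.2; veneer sheets → VIII.2.1; treated → VIII.2.1.2. Scheduled 11%. quota on VIII.2.1 open → in-quota 1%; Brenmore agreement on VIII.2.3.1: VIII.2.1.2 not covered; Brenmore agreement on VIII.1.2.3: VIII.2.1.2 not covered. → 1%.
Line B: beech → VIII.2; plywood → VIII.2.4; rough → VIII.2.4.1. Scheduled 15%. Norvale agreement on VIII.2: not wholly obtained. → 15%.
Line C: tropical hardwood → VIII.1; veneer sheets → VIII.1.1; treated → VIII.1.1.2. Scheduled 24%. Norvale agreement on VIII.2: VIII.1.1.2 not covered. → 24%.
Line D: beech → VIII.2; fibreboard → VIII.2.3; planed → VIII.2.3.2. Scheduled 4%. Norvale agreement on VIII.2: not wholly obtained. → 4%.
Sum: 1% + 15% + 24% + 4% = 44%.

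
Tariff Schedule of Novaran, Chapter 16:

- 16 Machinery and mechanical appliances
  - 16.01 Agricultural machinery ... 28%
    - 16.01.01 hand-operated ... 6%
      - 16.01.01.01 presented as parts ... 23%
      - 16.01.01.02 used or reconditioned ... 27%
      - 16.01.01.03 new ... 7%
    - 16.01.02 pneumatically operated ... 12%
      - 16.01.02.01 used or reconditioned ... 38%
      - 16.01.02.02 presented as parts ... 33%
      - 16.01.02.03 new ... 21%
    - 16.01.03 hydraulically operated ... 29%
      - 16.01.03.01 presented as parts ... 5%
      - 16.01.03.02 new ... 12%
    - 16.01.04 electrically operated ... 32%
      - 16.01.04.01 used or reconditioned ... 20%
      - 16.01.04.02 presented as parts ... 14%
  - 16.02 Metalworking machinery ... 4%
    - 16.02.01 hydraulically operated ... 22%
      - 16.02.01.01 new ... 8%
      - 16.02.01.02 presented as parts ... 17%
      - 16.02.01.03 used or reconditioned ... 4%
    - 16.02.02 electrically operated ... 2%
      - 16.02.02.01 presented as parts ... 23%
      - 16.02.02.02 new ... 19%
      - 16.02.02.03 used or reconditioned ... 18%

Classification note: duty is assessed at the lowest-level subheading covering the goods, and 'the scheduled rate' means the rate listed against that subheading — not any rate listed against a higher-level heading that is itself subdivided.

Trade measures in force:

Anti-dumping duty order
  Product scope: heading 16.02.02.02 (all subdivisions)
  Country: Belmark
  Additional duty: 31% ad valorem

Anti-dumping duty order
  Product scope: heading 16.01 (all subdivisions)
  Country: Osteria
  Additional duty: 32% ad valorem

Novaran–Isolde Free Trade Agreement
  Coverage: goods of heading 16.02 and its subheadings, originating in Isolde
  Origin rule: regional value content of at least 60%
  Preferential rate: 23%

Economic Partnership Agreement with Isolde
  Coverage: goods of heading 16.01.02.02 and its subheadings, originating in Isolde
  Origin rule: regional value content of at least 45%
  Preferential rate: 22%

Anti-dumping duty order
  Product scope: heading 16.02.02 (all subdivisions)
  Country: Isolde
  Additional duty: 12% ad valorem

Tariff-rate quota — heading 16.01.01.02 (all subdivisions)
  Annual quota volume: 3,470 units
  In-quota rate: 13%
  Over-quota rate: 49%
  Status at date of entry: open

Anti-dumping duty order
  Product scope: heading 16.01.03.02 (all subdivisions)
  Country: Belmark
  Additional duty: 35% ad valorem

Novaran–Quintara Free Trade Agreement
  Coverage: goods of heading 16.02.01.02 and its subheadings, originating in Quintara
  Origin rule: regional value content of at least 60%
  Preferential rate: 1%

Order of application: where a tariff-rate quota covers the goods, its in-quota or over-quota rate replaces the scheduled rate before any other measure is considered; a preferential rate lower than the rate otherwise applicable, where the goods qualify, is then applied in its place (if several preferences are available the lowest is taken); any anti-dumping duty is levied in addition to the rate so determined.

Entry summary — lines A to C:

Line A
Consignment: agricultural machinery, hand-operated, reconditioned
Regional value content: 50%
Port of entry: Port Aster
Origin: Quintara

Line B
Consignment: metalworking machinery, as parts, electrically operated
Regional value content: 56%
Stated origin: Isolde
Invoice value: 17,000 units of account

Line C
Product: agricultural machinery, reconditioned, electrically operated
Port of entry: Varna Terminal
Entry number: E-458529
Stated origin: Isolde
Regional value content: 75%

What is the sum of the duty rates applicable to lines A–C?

Line A: agricultural → 16.01; hand-operated → 16.01.01; reconditioned → 16.01.01.02. Scheduled 27%. quota on 16.01.01.02 open → in-quota 13%; Quintara agreement on 16.02.01.02: 16.01.01.02 not covered. → 13%.
Line B: metalworking → 16.02; electrically operated → 16.02.02; as parts → 16.02.02.01. Scheduled 23%. Isolde agreement on 16.02: RVC < 60%; Isolde agreement on 16.01.02.02: 16.02.02.01 not covered; anti-dumping (Isolde, 16.02.02): +12%; total 23% + 12% = 35%. → 35%.
Line C: agricultural → 16.01; electrically operated → 16.01.04; reconditioned → 16.01.04.01. Scheduled 20%. Isolde agreement on 16.02: 16.01.04.01 not covered; Isolde agreement on 16.01.02.02: 16.01.04.01 not covered. → 20%.
Sum: 13% + 35% + 20% = 68%.

68%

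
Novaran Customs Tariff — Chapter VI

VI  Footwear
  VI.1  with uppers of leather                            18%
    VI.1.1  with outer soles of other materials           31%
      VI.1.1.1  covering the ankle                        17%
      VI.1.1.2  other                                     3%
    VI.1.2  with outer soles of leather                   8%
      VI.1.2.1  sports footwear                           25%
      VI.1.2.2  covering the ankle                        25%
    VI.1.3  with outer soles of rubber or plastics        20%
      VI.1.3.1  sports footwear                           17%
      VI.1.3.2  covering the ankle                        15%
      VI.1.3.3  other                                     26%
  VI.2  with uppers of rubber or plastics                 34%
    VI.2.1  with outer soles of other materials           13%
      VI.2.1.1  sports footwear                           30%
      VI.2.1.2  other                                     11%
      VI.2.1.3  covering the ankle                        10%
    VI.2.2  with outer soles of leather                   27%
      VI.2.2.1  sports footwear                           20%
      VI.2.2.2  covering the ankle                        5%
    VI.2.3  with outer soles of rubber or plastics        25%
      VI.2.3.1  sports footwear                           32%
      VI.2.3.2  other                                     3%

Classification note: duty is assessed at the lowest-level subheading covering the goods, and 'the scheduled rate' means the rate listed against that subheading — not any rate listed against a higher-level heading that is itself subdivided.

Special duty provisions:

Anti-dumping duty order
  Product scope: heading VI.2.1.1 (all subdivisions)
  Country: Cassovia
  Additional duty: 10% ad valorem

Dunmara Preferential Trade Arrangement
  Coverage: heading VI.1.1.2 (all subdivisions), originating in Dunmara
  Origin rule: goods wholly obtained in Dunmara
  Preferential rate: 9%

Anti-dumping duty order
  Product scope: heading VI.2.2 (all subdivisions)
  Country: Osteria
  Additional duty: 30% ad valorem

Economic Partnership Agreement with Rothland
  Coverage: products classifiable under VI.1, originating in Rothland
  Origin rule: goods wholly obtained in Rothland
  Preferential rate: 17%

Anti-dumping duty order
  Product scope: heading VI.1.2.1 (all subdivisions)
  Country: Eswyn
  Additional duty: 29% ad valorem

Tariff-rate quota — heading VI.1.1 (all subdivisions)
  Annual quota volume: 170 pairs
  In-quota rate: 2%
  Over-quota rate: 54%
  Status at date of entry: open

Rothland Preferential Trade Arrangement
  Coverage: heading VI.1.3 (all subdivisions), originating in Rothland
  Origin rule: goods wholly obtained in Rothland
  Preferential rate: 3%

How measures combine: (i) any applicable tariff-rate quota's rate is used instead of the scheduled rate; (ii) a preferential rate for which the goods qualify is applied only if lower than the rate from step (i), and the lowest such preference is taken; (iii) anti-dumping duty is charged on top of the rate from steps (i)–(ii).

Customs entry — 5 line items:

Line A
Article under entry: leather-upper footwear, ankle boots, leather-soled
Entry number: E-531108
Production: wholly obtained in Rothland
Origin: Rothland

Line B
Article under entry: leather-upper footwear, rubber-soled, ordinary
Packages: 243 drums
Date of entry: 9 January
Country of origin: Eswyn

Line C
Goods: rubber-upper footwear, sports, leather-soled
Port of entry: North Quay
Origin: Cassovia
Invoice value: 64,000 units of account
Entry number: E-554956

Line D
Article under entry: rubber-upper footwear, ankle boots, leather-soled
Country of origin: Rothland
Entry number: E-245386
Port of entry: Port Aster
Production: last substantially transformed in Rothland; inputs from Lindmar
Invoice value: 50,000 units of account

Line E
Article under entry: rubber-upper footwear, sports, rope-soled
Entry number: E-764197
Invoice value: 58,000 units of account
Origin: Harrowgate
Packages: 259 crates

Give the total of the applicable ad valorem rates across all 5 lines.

98%

Line A: leather-upper → VI.1; leather-soled → VI.1.2; ankle boots → VI.1.2.2. Scheduled 25%. Rothland agreement on VI.1: wholly obtained → 17% available; Rothland agreement on VI.1.3: VI.1.2.2 not covered; preferential 17%. → 17%.
Line B: leather-upper → VI.1; rubber-soled → VI.1.3; ordinary → VI.1.3.3. Scheduled 26%. No special measure applies. → 26%.
Line C: rubber-upper → VI.2; leather-soled → VI.2.2; sports → VI.2.2.1. Scheduled 20%. No special measure applies. → 20%.
Line D: rubber-upper → VI.2; leather-soled → VI.2.2; ankle boots → VI.2.2.2. Scheduled 5%. Rothland agreement on VI.1: VI.2.2.2 not covered; Rothland agreement on VI.1.3: VI.2.2.2 not covered. → 5%.
Line E: rubber-upper → VI.2; rope-soled → VI.2.1; sports → VI.2.1.1. Scheduled 30%. No special measure applies. → 30%.
Sum: 17% + 26% + 20% + 5% + 30% = 98%.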